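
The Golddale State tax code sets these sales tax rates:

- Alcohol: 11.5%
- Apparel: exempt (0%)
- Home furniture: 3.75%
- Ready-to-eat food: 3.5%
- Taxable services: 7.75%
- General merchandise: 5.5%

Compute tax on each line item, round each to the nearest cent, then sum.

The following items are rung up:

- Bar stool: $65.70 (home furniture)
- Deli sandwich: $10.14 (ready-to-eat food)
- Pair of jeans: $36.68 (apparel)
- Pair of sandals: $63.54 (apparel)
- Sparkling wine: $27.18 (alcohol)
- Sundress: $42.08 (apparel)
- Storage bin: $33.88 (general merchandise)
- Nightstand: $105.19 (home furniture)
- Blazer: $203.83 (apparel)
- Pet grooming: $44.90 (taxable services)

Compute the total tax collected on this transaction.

$15.22

Bar stool $65.70: home furniture → 3.75% → $2.46
Deli sandwich $10.14: ready-to-eat food → 3.5% → $0.35
Pair of jeans $36.68: apparel → 0% → $0.00
Pair of sandals $63.54: apparel → 0% → $0.00
Sparkling wine $27.18: alcohol → 11.5% → $3.13
Sundress $42.08: apparel → 0% → $0.00
Storage bin $33.88: general merchandise → 5.5% → $1.86
Nightstand $105.19: home furniture → 3.75% → $3.94
Blazer $203.83: apparel → 0% → $0.00
Pet grooming $44.90: taxable services → 7.75% → $3.48
Total tax = $2.46 + $0.35 + $3.13 + $1.86 + $3.94 + $3.48 = $15.22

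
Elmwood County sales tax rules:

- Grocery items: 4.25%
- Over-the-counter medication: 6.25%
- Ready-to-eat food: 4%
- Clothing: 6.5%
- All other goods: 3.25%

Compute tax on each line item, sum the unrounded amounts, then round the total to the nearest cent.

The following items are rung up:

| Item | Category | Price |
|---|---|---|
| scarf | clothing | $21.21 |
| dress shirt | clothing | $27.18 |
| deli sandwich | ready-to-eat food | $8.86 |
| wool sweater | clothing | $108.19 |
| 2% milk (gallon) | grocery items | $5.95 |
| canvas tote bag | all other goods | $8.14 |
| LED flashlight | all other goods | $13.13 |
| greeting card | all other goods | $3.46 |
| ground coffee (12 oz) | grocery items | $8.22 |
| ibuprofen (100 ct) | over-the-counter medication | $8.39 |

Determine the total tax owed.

Scarf $21.21: clothing → 6.5% → $1.37865
Dress shirt $27.18: clothing → 6.5% → $1.7667
Deli sandwich $8.86: ready-to-eat food → 4% → $0.3544
Wool sweater $108.19: clothing → 6.5% → $7.03235
2% milk (gallon) $5.95: grocery items → 4.25% → $0.252875
Canvas tote bag $8.14: all other goods → 3.25% → $0.26455
LED flashlight $13.13: all other goods → 3.25% → $0.426725
Greeting card $3.46: all other goods → 3.25% → $0.11245
Ground coffee (12 oz) $8.22: grocery items → 4.25% → $0.34935
Ibuprofen (100 ct) $8.39: over-the-counter medication → 6.25% → $0.524375
Unrounded tax sum = $12.462425 → $12.46

$12.46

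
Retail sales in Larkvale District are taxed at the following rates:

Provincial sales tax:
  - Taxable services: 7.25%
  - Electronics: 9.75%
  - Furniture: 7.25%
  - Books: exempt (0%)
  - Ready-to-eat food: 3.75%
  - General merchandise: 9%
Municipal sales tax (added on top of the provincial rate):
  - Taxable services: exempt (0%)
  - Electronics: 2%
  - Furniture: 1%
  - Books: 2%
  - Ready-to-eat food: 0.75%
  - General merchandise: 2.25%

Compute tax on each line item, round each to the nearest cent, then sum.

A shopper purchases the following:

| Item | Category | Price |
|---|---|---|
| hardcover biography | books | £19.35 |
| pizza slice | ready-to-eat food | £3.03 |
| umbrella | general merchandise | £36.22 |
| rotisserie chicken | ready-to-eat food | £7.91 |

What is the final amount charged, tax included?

Hardcover biography £19.35: books → 0% + 2% municipal = 2% → £0.39
Pizza slice £3.03: ready-to-eat food → 3.75% + 0.75% municipal = 4.5% → £0.14
Umbrella £36.22: general merchandise → 9% + 2.25% municipal = 11.25% → £4.07
Rotisserie chicken £7.91: ready-to-eat food → 3.75% + 0.75% municipal = 4.5% → £0.36
Subtotal = £66.51; tax = £4.96; total due = £71.47

£71.47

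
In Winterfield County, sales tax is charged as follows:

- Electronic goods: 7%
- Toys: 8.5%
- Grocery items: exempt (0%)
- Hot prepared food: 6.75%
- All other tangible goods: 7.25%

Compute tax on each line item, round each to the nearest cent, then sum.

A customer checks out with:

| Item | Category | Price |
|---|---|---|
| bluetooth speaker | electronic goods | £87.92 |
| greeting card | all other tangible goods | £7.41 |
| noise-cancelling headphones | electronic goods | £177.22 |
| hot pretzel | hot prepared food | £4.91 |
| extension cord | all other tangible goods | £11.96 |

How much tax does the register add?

£20.30

Bluetooth speaker £87.92: electronic goods → 7% → £6.15
Greeting card £7.41: all other tangible goods → 7.25% → £0.54
Noise-cancelling headphones £177.22: electronic goods → 7% → £12.41
Hot pretzel £4.91: hot prepared food → 6.75% → £0.33
Extension cord £11.96: all other tangible goods → 7.25% → £0.87
Total tax = £6.15 + £0.54 + £12.41 + £0.33 + £0.87 = £20.30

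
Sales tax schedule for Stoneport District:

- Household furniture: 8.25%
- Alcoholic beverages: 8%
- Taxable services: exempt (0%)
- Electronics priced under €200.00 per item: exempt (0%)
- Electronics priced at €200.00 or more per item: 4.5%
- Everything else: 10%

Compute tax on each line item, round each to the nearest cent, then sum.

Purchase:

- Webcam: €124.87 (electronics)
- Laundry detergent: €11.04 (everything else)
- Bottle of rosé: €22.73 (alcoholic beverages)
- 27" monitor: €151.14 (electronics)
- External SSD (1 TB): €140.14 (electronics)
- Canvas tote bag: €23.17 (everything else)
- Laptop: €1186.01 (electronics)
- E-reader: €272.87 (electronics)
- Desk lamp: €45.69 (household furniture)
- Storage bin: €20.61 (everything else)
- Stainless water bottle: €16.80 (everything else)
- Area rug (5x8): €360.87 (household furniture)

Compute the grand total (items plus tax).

Webcam €124.87: electronics, under €200.00 → 0% → €0.00
Laundry detergent €11.04: everything else → 10% → €1.10
Bottle of rosé €22.73: alcoholic beverages → 8% → €1.82
27" monitor €151.14: electronics, under €200.00 → 0% → €0.00
External SSD (1 TB) €140.14: electronics, under €200.00 → 0% → €0.00
Canvas tote bag €23.17: everything else → 10% → €2.32
Laptop €1186.01: electronics, €200.00 or more → 4.5% → €53.37
E-reader €272.87: electronics, €200.00 or more → 4.5% → €12.28
Desk lamp €45.69: household furniture → 8.25% → €3.77
Storage bin €20.61: everything else → 10% → €2.06
Stainless water bottle €16.80: everything else → 10% → €1.68
Area rug (5x8) €360.87: household furniture → 8.25% → €29.77
Subtotal = €2375.94; tax = €108.17; total due = €2484.11

€2484.11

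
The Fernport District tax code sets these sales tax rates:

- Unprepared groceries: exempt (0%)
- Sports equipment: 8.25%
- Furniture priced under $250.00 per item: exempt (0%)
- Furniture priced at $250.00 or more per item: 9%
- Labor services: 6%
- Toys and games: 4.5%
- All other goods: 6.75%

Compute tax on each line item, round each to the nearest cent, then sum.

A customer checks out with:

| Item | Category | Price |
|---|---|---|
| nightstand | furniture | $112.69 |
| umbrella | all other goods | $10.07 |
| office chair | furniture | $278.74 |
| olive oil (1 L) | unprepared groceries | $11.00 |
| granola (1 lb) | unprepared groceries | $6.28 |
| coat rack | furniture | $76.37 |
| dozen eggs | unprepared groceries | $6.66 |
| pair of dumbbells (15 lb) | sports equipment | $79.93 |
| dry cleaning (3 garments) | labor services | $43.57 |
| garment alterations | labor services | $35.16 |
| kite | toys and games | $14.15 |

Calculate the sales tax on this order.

$37.72

Nightstand $112.69: furniture, under $250.00 → 0% → $0.00
Umbrella $10.07: all other goods → 6.75% → $0.68
Office chair $278.74: furniture, $250.00 or more → 9% → $25.09
Olive oil (1 L) $11.00: unprepared groceries → 0% → $0.00
Granola (1 lb) $6.28: unprepared groceries → 0% → $0.00
Coat rack $76.37: furniture, under $250.00 → 0% → $0.00
Dozen eggs $6.66: unprepared groceries → 0% → $0.00
Pair of dumbbells (15 lb) $79.93: sports equipment → 8.25% → $6.59
Dry cleaning (3 garments) $43.57: labor services → 6% → $2.61
Garment alterations $35.16: labor services → 6% → $2.11
Kite $14.15: toys and games → 4.5% → $0.64
Total tax = $0.68 + $25.09 + $6.59 + $2.61 + $2.11 + $0.64 = $37.72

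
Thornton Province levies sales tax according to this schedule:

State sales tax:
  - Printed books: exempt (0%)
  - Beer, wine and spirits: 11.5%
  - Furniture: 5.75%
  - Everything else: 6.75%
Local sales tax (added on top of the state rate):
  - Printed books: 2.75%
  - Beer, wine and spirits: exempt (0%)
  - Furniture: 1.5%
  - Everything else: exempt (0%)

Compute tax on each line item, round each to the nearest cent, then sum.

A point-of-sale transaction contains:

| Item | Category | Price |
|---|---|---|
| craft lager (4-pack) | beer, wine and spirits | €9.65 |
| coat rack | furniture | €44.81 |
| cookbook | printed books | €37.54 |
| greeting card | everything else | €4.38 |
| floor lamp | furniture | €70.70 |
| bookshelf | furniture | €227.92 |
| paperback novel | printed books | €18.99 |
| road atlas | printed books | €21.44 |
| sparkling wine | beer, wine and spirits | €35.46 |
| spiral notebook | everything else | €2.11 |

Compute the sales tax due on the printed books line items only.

Cookbook €37.54: printed books → 0% + 2.75% local = 2.75% → €1.03
Paperback novel €18.99: printed books → 0% + 2.75% local = 2.75% → €0.52
Road atlas €21.44: printed books → 0% + 2.75% local = 2.75% → €0.59
Tax on printed books = €1.03 + €0.52 + €0.59 = €2.14

€2.14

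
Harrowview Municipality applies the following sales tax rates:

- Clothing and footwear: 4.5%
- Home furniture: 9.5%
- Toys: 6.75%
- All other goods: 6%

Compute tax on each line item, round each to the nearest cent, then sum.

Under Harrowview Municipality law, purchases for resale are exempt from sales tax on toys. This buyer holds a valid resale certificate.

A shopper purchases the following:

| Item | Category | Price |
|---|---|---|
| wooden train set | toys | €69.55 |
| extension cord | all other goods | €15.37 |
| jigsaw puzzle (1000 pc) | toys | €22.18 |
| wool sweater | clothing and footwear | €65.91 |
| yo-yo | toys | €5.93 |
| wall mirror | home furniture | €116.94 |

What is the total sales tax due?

€15.00

Wooden train set €69.55: toys, buyer-exempt → 0% → €0.00
Extension cord €15.37: all other goods → 6% → €0.92
Jigsaw puzzle (1000 pc) €22.18: toys, buyer-exempt → 0% → €0.00
Wool sweater €65.91: clothing and footwear → 4.5% → €2.97
Yo-yo €5.93: toys, buyer-exempt → 0% → €0.00
Wall mirror €116.94: home furniture → 9.5% → €11.11
Total tax = €0.92 + €2.97 + €11.11 = €15.00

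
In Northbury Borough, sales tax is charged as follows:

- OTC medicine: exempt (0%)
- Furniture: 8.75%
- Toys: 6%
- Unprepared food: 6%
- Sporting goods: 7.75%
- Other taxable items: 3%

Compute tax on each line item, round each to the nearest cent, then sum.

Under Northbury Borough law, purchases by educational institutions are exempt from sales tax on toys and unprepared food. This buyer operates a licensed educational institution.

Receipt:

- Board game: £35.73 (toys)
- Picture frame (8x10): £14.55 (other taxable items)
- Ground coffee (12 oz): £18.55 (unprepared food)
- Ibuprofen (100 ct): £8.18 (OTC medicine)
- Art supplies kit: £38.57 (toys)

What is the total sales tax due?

£0.44

Board game £35.73: toys, buyer-exempt → 0% → £0.00
Picture frame (8x10) £14.55: other taxable items → 3% → £0.44
Ground coffee (12 oz) £18.55: unprepared food, buyer-exempt → 0% → £0.00
Ibuprofen (100 ct) £8.18: OTC medicine → 0% → £0.00
Art supplies kit £38.57: toys, buyer-exempt → 0% → £0.00
Total tax = £0.44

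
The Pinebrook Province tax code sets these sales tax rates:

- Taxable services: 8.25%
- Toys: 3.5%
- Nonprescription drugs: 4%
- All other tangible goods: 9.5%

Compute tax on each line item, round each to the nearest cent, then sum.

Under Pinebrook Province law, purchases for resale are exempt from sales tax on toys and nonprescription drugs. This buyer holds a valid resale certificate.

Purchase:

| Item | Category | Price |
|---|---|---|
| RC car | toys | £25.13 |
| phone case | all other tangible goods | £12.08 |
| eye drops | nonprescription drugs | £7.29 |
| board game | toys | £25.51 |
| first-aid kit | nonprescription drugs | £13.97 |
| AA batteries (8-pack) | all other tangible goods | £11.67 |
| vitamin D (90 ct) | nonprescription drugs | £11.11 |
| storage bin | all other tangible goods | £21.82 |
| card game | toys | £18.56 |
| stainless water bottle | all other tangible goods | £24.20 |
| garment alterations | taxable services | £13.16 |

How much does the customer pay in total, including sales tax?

RC car £25.13: toys, buyer-exempt → 0% → £0.00
Phone case £12.08: all other tangible goods → 9.5% → £1.15
Eye drops £7.29: nonprescription drugs, buyer-exempt → 0% → £0.00
Board game £25.51: toys, buyer-exempt → 0% → £0.00
First-aid kit £13.97: nonprescription drugs, buyer-exempt → 0% → £0.00
AA batteries (8-pack) £11.67: all other tangible goods → 9.5% → £1.11
Vitamin D (90 ct) £11.11: nonprescription drugs, buyer-exempt → 0% → £0.00
Storage bin £21.82: all other tangible goods → 9.5% → £2.07
Card game £18.56: toys, buyer-exempt → 0% → £0.00
Stainless water bottle £24.20: all other tangible goods → 9.5% → £2.30
Garment alterations £13.16: taxable services → 8.25% → £1.09
Subtotal = £184.50; tax = £7.72; total due = £192.22

£192.22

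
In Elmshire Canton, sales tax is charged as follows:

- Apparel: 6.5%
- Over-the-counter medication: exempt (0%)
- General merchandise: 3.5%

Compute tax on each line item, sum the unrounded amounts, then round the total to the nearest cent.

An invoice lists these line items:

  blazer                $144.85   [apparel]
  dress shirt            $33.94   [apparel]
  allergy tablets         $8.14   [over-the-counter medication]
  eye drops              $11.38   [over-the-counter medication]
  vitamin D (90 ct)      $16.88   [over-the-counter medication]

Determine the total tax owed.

$11.62

Blazer $144.85: apparel → 6.5% → $9.41525
Dress shirt $33.94: apparel → 6.5% → $2.2061
Allergy tablets $8.14: over-the-counter medication → 0% → $0.00
Eye drops $11.38: over-the-counter medication → 0% → $0.00
Vitamin D (90 ct) $16.88: over-the-counter medication → 0% → $0.00
Unrounded tax sum = $11.62135 → $11.62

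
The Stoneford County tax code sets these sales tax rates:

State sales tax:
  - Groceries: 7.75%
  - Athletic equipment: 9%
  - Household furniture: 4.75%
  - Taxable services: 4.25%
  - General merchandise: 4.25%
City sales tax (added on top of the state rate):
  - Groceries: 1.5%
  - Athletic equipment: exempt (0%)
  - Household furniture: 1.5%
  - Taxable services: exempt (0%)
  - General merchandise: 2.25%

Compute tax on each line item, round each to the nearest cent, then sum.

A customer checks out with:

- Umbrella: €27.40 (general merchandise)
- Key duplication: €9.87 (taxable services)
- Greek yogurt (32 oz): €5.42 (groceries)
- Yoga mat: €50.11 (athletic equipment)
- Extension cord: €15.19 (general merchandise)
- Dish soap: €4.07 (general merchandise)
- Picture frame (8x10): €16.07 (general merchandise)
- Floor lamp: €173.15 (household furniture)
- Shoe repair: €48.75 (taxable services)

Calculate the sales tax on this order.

€22.39

Umbrella €27.40: general merchandise → 4.25% + 2.25% city = 6.5% → €1.78
Key duplication €9.87: taxable services → 4.25% + 0% city = 4.25% → €0.42
Greek yogurt (32 oz) €5.42: groceries → 7.75% + 1.5% city = 9.25% → €0.50
Yoga mat €50.11: athletic equipment → 9% + 0% city = 9% → €4.51
Extension cord €15.19: general merchandise → 4.25% + 2.25% city = 6.5% → €0.99
Dish soap €4.07: general merchandise → 4.25% + 2.25% city = 6.5% → €0.26
Picture frame (8x10) €16.07: general merchandise → 4.25% + 2.25% city = 6.5% → €1.04
Floor lamp €173.15: household furniture → 4.75% + 1.5% city = 6.25% → €10.82
Shoe repair €48.75: taxable services → 4.25% + 0% city = 4.25% → €2.07
Total tax = €1.78 + €0.42 + €0.50 + €4.51 + €0.99 + €0.26 + €1.04 + €10.82 + €2.07 = €22.39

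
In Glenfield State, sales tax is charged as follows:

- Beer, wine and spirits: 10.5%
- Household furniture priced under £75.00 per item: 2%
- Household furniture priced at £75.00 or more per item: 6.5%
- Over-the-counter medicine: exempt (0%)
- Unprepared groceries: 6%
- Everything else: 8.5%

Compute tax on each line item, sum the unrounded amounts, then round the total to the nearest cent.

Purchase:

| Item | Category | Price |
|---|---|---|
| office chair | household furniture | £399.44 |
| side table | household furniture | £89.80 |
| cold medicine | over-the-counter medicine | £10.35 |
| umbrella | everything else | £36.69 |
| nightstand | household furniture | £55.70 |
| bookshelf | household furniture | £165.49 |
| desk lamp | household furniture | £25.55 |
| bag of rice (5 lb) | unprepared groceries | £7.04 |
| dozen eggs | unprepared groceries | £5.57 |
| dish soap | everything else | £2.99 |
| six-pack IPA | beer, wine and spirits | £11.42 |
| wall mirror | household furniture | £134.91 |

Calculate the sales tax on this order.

£58.28

Office chair £399.44: household furniture, £75.00 or more → 6.5% → £25.9636
Side table £89.80: household furniture, £75.00 or more → 6.5% → £5.837
Cold medicine £10.35: over-the-counter medicine → 0% → £0.00
Umbrella £36.69: everything else → 8.5% → £3.11865
Nightstand £55.70: household furniture, under £75.00 → 2% → £1.114
Bookshelf £165.49: household furniture, £75.00 or more → 6.5% → £10.75685
Desk lamp £25.55: household furniture, under £75.00 → 2% → £0.511
Bag of rice (5 lb) £7.04: unprepared groceries → 6% → £0.4224
Dozen eggs £5.57: unprepared groceries → 6% → £0.3342
Dish soap £2.99: everything else → 8.5% → £0.25415
Six-pack IPA £11.42: beer, wine and spirits → 10.5% → £1.1991
Wall mirror £134.91: household furniture, £75.00 or more → 6.5% → £8.76915
Unrounded tax sum = £58.2801 → £58.28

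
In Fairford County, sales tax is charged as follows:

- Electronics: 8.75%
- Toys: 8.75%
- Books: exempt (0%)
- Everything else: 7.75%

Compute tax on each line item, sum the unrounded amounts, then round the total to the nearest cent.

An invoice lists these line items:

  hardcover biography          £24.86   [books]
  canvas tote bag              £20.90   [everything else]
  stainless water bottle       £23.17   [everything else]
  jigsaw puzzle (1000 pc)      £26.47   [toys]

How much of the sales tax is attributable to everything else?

£3.42

Canvas tote bag £20.90: everything else → 7.75% → £1.61975
Stainless water bottle £23.17: everything else → 7.75% → £1.795675
Tax on everything else: unrounded sum = £3.415425 → £3.42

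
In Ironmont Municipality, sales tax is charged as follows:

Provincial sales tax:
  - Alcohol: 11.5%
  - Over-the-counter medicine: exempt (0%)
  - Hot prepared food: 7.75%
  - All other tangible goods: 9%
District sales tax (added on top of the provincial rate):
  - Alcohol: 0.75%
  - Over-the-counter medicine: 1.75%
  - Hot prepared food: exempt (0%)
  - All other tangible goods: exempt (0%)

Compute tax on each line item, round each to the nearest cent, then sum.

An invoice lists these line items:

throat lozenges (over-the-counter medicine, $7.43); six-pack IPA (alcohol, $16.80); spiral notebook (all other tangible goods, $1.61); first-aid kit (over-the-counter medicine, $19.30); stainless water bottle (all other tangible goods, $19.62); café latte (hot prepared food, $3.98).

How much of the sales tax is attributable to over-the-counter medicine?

$0.47

Throat lozenges $7.43: over-the-counter medicine → 0% + 1.75% district = 1.75% → $0.13
First-aid kit $19.30: over-the-counter medicine → 0% + 1.75% district = 1.75% → $0.34
Tax on over-the-counter medicine = $0.13 + $0.34 = $0.47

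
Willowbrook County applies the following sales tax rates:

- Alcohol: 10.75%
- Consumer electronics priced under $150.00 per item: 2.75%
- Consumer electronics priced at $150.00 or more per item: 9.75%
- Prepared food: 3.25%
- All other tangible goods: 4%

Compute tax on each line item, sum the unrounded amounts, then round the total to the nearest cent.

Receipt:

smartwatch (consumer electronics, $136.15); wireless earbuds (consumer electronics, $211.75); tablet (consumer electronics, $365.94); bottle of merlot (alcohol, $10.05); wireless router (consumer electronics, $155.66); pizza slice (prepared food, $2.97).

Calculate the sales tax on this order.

$76.42

Smartwatch $136.15: consumer electronics, under $150.00 → 2.75% → $3.744125
Wireless earbuds $211.75: consumer electronics, $150.00 or more → 9.75% → $20.645625
Tablet $365.94: consumer electronics, $150.00 or more → 9.75% → $35.67915
Bottle of merlot $10.05: alcohol → 10.75% → $1.080375
Wireless router $155.66: consumer electronics, $150.00 or more → 9.75% → $15.17685
Pizza slice $2.97: prepared food → 3.25% → $0.096525
Unrounded tax sum = $76.42265 → $76.42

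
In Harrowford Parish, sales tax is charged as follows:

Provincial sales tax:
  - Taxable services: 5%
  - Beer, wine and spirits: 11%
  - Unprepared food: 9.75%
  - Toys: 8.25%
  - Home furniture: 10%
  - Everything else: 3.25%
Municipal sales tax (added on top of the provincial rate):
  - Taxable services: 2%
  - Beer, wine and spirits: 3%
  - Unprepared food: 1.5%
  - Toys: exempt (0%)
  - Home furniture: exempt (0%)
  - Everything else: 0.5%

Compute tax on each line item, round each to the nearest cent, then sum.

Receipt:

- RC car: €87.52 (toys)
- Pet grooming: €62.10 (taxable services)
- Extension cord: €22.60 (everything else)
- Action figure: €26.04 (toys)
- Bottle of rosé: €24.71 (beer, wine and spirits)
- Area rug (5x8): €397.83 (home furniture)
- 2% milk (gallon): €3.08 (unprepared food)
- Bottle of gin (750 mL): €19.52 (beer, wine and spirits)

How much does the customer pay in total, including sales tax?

€704.29

RC car €87.52: toys → 8.25% + 0% municipal = 8.25% → €7.22
Pet grooming €62.10: taxable services → 5% + 2% municipal = 7% → €4.35
Extension cord €22.60: everything else → 3.25% + 0.5% municipal = 3.75% → €0.85
Action figure €26.04: toys → 8.25% + 0% municipal = 8.25% → €2.15
Bottle of rosé €24.71: beer, wine and spirits → 11% + 3% municipal = 14% → €3.46
Area rug (5x8) €397.83: home furniture → 10% + 0% municipal = 10% → €39.78
2% milk (gallon) €3.08: unprepared food → 9.75% + 1.5% municipal = 11.25% → €0.35
Bottle of gin (750 mL) €19.52: beer, wine and spirits → 11% + 3% municipal = 14% → €2.73
Subtotal = €643.40; tax = €60.89; total due = €704.29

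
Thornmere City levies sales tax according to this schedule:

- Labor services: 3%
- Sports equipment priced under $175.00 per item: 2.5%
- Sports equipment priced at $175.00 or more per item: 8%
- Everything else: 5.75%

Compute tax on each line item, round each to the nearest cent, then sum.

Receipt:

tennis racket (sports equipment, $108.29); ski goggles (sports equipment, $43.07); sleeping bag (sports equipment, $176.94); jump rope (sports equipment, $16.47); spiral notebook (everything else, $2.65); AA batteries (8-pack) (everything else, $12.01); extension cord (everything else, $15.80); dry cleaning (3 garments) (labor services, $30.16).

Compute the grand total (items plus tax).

$426.40

Tennis racket $108.29: sports equipment, under $175.00 → 2.5% → $2.71
Ski goggles $43.07: sports equipment, under $175.00 → 2.5% → $1.08
Sleeping bag $176.94: sports equipment, $175.00 or more → 8% → $14.16
Jump rope $16.47: sports equipment, under $175.00 → 2.5% → $0.41
Spiral notebook $2.65: everything else → 5.75% → $0.15
AA batteries (8-pack) $12.01: everything else → 5.75% → $0.69
Extension cord $15.80: everything else → 5.75% → $0.91
Dry cleaning (3 garments) $30.16: labor services → 3% → $0.90
Subtotal = $405.39; tax = $21.01; total due = $426.40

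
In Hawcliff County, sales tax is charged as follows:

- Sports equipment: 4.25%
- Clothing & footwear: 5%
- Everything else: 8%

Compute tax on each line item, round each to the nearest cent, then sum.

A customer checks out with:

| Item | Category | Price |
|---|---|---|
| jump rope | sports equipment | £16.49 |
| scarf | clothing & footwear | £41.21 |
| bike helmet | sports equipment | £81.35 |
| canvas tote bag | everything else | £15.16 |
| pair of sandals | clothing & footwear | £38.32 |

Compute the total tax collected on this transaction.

£9.35

Jump rope £16.49: sports equipment → 4.25% → £0.70
Scarf £41.21: clothing & footwear → 5% → £2.06
Bike helmet £81.35: sports equipment → 4.25% → £3.46
Canvas tote bag £15.16: everything else → 8% → £1.21
Pair of sandals £38.32: clothing & footwear → 5% → £1.92
Total tax = £0.70 + £2.06 + £3.46 + £1.21 + £1.92 = £9.35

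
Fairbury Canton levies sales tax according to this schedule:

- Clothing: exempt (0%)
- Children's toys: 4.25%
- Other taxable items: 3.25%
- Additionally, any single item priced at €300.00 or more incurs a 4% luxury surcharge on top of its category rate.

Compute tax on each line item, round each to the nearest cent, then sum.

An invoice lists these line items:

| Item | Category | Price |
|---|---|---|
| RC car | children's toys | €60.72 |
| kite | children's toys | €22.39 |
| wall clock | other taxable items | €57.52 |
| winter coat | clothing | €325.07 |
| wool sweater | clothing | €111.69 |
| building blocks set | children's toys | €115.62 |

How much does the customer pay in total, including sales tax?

€716.32

RC car €60.72: children's toys → 4.25% → €2.58
Kite €22.39: children's toys → 4.25% → €0.95
Wall clock €57.52: other taxable items → 3.25% → €1.87
Winter coat €325.07: clothing → 0% + 4% surcharge = 4% → €13.00
Wool sweater €111.69: clothing → 0% → €0.00
Building blocks set €115.62: children's toys → 4.25% → €4.91
Subtotal = €693.01; tax = €23.31; total due = €716.32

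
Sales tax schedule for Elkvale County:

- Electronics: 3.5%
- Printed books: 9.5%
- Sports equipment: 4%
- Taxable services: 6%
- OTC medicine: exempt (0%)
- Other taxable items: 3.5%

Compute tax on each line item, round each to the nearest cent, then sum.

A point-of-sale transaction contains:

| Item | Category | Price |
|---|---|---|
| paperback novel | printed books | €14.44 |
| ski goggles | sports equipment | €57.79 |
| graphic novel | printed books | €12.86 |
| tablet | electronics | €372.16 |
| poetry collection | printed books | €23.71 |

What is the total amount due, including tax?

€501.14

Paperback novel €14.44: printed books → 9.5% → €1.37
Ski goggles €57.79: sports equipment → 4% → €2.31
Graphic novel €12.86: printed books → 9.5% → €1.22
Tablet €372.16: electronics → 3.5% → €13.03
Poetry collection €23.71: printed books → 9.5% → €2.25
Subtotal = €480.96; tax = €20.18; total due = €501.14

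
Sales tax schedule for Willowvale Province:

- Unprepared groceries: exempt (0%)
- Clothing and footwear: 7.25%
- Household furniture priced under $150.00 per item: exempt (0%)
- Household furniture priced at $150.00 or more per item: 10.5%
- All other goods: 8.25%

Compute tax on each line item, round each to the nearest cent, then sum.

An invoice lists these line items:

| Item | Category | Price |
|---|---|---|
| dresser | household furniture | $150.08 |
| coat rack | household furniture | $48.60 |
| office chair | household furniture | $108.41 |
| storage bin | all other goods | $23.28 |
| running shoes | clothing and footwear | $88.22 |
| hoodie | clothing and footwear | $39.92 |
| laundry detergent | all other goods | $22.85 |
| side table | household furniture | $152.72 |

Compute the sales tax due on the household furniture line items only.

Dresser $150.08: household furniture, $150.00 or more → 10.5% → $15.76
Coat rack $48.60: household furniture, under $150.00 → 0% → $0.00
Office chair $108.41: household furniture, under $150.00 → 0% → $0.00
Side table $152.72: household furniture, $150.00 or more → 10.5% → $16.04
Tax on household furniture = $15.76 + $0.00 + $0.00 + $16.04 = $31.80

$31.80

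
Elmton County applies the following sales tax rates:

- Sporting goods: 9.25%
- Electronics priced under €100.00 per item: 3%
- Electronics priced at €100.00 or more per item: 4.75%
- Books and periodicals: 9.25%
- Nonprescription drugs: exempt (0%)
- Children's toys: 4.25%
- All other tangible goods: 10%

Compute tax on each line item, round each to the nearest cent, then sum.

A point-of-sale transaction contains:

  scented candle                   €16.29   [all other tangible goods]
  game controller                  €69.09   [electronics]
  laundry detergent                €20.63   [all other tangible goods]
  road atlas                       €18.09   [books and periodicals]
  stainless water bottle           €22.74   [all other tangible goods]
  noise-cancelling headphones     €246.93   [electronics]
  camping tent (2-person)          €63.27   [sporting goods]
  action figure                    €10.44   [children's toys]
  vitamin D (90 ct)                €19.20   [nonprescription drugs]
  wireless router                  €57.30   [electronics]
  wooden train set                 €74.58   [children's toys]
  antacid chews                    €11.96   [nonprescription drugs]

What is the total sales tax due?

€32.61

Scented candle €16.29: all other tangible goods → 10% → €1.63
Game controller €69.09: electronics, under €100.00 → 3% → €2.07
Laundry detergent €20.63: all other tangible goods → 10% → €2.06
Road atlas €18.09: books and periodicals → 9.25% → €1.67
Stainless water bottle €22.74: all other tangible goods → 10% → €2.27
Noise-cancelling headphones €246.93: electronics, €100.00 or more → 4.75% → €11.73
Camping tent (2-person) €63.27: sporting goods → 9.25% → €5.85
Action figure €10.44: children's toys → 4.25% → €0.44
Vitamin D (90 ct) €19.20: nonprescription drugs → 0% → €0.00
Wireless router €57.30: electronics, under €100.00 → 3% → €1.72
Wooden train set €74.58: children's toys → 4.25% → €3.17
Antacid chews €11.96: nonprescription drugs → 0% → €0.00
Total tax = €1.63 + €2.07 + €2.06 + €1.67 + €2.27 + €11.73 + €5.85 + €0.44 + €1.72 + €3.17 = €32.61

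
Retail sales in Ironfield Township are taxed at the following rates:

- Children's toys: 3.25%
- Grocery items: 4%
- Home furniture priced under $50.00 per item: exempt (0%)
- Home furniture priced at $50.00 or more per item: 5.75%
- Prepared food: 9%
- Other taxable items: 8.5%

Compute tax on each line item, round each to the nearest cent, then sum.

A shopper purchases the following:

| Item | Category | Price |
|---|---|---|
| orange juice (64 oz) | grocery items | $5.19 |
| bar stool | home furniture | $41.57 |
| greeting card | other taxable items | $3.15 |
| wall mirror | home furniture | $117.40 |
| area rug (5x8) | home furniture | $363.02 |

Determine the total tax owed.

Orange juice (64 oz) $5.19: grocery items → 4% → $0.21
Bar stool $41.57: home furniture, under $50.00 → 0% → $0.00
Greeting card $3.15: other taxable items → 8.5% → $0.27
Wall mirror $117.40: home furniture, $50.00 or more → 5.75% → $6.75
Area rug (5x8) $363.02: home furniture, $50.00 or more → 5.75% → $20.87
Total tax = $0.21 + $0.27 + $6.75 + $20.87 = $28.10

$28.10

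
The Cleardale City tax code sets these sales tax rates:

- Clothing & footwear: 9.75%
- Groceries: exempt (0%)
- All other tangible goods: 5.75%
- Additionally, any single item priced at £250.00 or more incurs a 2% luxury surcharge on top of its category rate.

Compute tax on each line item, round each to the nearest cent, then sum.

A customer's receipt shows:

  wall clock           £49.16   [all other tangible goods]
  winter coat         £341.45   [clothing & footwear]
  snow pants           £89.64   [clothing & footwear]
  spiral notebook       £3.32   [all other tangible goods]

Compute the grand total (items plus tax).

£535.45

Wall clock £49.16: all other tangible goods → 5.75% → £2.83
Winter coat £341.45: clothing & footwear → 9.75% + 2% surcharge = 11.75% → £40.12
Snow pants £89.64: clothing & footwear → 9.75% → £8.74
Spiral notebook £3.32: all other tangible goods → 5.75% → £0.19
Subtotal = £483.57; tax = £51.88; total due = £535.45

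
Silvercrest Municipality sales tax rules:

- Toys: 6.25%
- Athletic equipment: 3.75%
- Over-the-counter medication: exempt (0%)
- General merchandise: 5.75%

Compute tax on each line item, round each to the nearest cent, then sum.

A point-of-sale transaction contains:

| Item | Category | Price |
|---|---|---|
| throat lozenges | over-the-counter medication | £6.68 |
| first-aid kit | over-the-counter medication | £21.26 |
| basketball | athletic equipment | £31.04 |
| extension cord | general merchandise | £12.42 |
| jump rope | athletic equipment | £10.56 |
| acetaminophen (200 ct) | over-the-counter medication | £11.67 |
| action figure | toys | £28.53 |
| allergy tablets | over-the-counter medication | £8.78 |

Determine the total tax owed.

Throat lozenges £6.68: over-the-counter medication → 0% → £0.00
First-aid kit £21.26: over-the-counter medication → 0% → £0.00
Basketball £31.04: athletic equipment → 3.75% → £1.16
Extension cord £12.42: general merchandise → 5.75% → £0.71
Jump rope £10.56: athletic equipment → 3.75% → £0.40
Acetaminophen (200 ct) £11.67: over-the-counter medication → 0% → £0.00
Action figure £28.53: toys → 6.25% → £1.78
Allergy tablets £8.78: over-the-counter medication → 0% → £0.00
Total tax = £1.16 + £0.71 + £0.40 + £1.78 = £4.05

£4.05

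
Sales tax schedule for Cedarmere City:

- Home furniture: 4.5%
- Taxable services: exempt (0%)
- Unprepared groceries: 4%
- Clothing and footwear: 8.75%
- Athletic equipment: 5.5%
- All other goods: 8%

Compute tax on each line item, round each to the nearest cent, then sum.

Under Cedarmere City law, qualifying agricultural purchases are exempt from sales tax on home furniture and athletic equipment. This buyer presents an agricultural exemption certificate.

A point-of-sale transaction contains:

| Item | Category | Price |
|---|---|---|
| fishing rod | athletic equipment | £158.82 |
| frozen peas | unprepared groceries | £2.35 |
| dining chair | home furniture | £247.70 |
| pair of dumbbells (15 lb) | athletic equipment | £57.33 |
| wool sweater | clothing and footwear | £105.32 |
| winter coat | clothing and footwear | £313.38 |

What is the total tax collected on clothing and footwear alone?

£36.64

Wool sweater £105.32: clothing and footwear → 8.75% → £9.22
Winter coat £313.38: clothing and footwear → 8.75% → £27.42
Tax on clothing and footwear = £9.22 + £27.42 = £36.64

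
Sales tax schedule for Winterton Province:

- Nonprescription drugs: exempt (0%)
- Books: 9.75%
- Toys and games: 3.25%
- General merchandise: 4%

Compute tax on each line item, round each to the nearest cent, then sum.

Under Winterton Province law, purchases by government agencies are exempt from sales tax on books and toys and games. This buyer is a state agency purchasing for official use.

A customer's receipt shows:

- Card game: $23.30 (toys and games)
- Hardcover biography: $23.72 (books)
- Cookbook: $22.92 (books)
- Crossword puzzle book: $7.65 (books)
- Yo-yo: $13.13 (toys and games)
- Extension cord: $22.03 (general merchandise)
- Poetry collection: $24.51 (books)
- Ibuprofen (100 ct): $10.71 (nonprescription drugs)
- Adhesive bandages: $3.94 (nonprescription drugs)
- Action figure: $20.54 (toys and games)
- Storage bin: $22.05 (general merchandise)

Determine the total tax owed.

Card game $23.30: toys and games, buyer-exempt → 0% → $0.00
Hardcover biography $23.72: books, buyer-exempt → 0% → $0.00
Cookbook $22.92: books, buyer-exempt → 0% → $0.00
Crossword puzzle book $7.65: books, buyer-exempt → 0% → $0.00
Yo-yo $13.13: toys and games, buyer-exempt → 0% → $0.00
Extension cord $22.03: general merchandise → 4% → $0.88
Poetry collection $24.51: books, buyer-exempt → 0% → $0.00
Ibuprofen (100 ct) $10.71: nonprescription drugs → 0% → $0.00
Adhesive bandages $3.94: nonprescription drugs → 0% → $0.00
Action figure $20.54: toys and games, buyer-exempt → 0% → $0.00
Storage bin $22.05: general merchandise → 4% → $0.88
Total tax = $0.88 + $0.88 = $1.76

$1.76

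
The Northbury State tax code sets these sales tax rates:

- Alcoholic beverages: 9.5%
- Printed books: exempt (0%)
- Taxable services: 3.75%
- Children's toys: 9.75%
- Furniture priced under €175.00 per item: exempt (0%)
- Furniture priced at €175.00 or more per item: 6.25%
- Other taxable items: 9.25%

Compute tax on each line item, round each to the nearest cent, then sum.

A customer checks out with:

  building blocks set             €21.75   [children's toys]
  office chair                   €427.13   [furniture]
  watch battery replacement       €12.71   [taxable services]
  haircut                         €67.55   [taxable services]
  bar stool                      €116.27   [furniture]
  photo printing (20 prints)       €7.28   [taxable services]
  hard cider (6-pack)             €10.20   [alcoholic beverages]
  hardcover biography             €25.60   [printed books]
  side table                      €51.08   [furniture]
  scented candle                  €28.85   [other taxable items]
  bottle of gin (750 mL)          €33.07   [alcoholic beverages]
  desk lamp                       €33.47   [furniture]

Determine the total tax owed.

€38.88

Building blocks set €21.75: children's toys → 9.75% → €2.12
Office chair €427.13: furniture, €175.00 or more → 6.25% → €26.70
Watch battery replacement €12.71: taxable services → 3.75% → €0.48
Haircut €67.55: taxable services → 3.75% → €2.53
Bar stool €116.27: furniture, under €175.00 → 0% → €0.00
Photo printing (20 prints) €7.28: taxable services → 3.75% → €0.27
Hard cider (6-pack) €10.20: alcoholic beverages → 9.5% → €0.97
Hardcover biography €25.60: printed books → 0% → €0.00
Side table €51.08: furniture, under €175.00 → 0% → €0.00
Scented candle €28.85: other taxable items → 9.25% → €2.67
Bottle of gin (750 mL) €33.07: alcoholic beverages → 9.5% → €3.14
Desk lamp €33.47: furniture, under €175.00 → 0% → €0.00
Total tax = €2.12 + €26.70 + €0.48 + €2.53 + €0.27 + €0.97 + €2.67 + €3.14 = €38.88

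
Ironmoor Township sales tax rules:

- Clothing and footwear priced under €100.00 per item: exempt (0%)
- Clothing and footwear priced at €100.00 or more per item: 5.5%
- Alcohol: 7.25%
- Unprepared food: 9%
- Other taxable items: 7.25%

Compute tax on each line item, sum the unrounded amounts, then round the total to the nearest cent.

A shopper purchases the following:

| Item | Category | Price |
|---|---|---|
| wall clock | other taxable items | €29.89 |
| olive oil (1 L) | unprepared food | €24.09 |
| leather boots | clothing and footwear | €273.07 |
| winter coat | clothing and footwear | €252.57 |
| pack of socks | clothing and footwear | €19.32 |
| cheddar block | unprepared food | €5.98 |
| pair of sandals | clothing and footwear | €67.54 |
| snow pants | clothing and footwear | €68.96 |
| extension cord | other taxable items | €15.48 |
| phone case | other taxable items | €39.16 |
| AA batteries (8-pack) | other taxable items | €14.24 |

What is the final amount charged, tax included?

€849.08

Wall clock €29.89: other taxable items → 7.25% → €2.167025
Olive oil (1 L) €24.09: unprepared food → 9% → €2.1681
Leather boots €273.07: clothing and footwear, €100.00 or more → 5.5% → €15.01885
Winter coat €252.57: clothing and footwear, €100.00 or more → 5.5% → €13.89135
Pack of socks €19.32: clothing and footwear, under €100.00 → 0% → €0.00
Cheddar block €5.98: unprepared food → 9% → €0.5382
Pair of sandals €67.54: clothing and footwear, under €100.00 → 0% → €0.00
Snow pants €68.96: clothing and footwear, under €100.00 → 0% → €0.00
Extension cord €15.48: other taxable items → 7.25% → €1.1223
Phone case €39.16: other taxable items → 7.25% → €2.8391
AA batteries (8-pack) €14.24: other taxable items → 7.25% → €1.0324
Subtotal = €810.30; unrounded tax = €38.777325 → €38.78; total due = €849.08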